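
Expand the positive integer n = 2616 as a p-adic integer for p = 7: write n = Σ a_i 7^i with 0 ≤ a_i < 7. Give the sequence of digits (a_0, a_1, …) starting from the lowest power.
(a_0, a_1, …) = (5, 2, 4, 0, 1)

Repeated division by 7 gives the digits low-to-high: 2616 = 5 + 2·7^1 + 4·7^2 + 1·7^4. Digit sequence: (5, 2, 4, 0, 1).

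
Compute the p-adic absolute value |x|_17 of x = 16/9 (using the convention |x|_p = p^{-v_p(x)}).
|16/9|_17 = 1

Step 1 — compute v_17(x) by factoring powers of 17 out of the numerator and denominator: v_17(16/9) = 0. Step 2 — apply |x|_p = p^{-v_p(x)} = 17^{0} = 1.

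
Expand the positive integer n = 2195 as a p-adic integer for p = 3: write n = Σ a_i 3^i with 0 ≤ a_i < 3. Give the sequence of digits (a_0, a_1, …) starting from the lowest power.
(a_0, a_1, …) = (2, 2, 0, 0, 0, 0, 0, 1)

Repeated division by 3 gives the digits low-to-high: 2195 = 2 + 2·3^1 + 1·3^7. Digit sequence: (2, 2, 0, 0, 0, 0, 0, 1).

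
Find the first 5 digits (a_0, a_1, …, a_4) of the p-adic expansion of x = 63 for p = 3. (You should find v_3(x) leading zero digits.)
(a_0, …, a_4) = (0, 0, 1, 2, 0)

v_3(63) = 2, so a_0 = ... = a_1 = 0. Factor out: x = 3^2 · u with u = 7 a unit in ℤ_3. Expand u iteratively via a_{v+i} = u_i mod 3, u_{i+1} = (u_i − a_{v+i})/3:
  u_0 = 7;  a_2 = 1;  u_1 = (u_0 − 1)/3 = 2
  u_1 = 2;  a_3 = 2;  u_2 = (u_1 − 2)/3 = 0
  u_2 = 0;  a_4 = 0;  u_3 = (u_2 − 0)/3 = 0
Digits: (0, 0, 1, 2, 0).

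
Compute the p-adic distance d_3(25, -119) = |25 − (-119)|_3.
d_3(25, -119) = 1/9

Step 1 — x − y = 25 − (-119) = 144. Step 2 — v_3(144) = 2 (factor: 144 = (3^2 · 16); the sign does not affect v_p). Step 3 — |x − y|_3 = 3^{-2} = 1/9.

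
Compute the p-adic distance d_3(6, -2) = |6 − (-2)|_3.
d_3(6, -2) = 1

Step 1 — x − y = 6 − (-2) = 8. Step 2 — v_3(8) = 0 (factor: 8 = (3^0 · 8); the sign does not affect v_p). Step 3 — |x − y|_3 = 3^{0} = 1.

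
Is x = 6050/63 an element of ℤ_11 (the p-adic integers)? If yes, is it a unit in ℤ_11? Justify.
x ∈ ℤ_11 but not a unit; v_11(x) = 2 > 0

ℤ_11 = {x ∈ ℚ_11 : v_11(x) ≥ 0} and ℤ_11^× = {x ∈ ℤ_11 : v_11(x) = 0}. Here v_11(6050/63) = v_11(num) − v_11(den) = 2; compare against these criteria.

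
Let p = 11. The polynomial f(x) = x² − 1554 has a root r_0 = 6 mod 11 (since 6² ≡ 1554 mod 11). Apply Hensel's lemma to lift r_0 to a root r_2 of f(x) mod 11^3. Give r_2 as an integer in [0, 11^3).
r_2 = 435 (mod 1331)

Hensel's recurrence: r_{i+1} = r_i − f(r_i)·(f′(r_i))^{-1} mod 11^{i+2}, with f′(x) = 2x. Iterate:
  r_0 = 6 (mod 11)
  r_1 = 72 (mod 121)
  r_2 = 435 (mod 1331)
Final: r_2 = 435, and one checks f(r_2) ≡ 0 mod 11^3.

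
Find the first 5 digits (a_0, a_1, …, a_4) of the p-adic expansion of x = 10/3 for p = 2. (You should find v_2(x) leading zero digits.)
(a_0, …, a_4) = (0, 1, 1, 1, 0)

v_2(10/3) = 1, so a_0 = ... = a_0 = 0. Factor out: x = 2^1 · u with u = 5/3 a unit in ℤ_2. Expand u iteratively via a_{v+i} = u_i mod 2, u_{i+1} = (u_i − a_{v+i})/2:
  u_0 = 5/3;  a_1 = 1;  u_1 = (u_0 − 1)/2 = 1/3
  u_1 = 1/3;  a_2 = 1;  u_2 = (u_1 − 1)/2 = -1/3
  u_2 = -1/3;  a_3 = 1;  u_3 = (u_2 − 1)/2 = -2/3
  u_3 = -2/3;  a_4 = 0;  u_4 = (u_3 − 0)/2 = -1/3
Digits: (0, 1, 1, 1, 0).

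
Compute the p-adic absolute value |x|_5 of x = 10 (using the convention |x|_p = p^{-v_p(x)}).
|10|_5 = 1/5

Step 1 — compute v_5(x) by factoring powers of 5 out of the numerator and denominator: v_5(10) = 1. Step 2 — apply |x|_p = p^{-v_p(x)} = 5^{-1} = 1/5.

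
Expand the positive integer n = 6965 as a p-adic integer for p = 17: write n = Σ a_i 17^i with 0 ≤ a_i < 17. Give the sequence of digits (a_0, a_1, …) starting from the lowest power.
(a_0, a_1, …) = (12, 1, 7, 1)

Repeated division by 17 gives the digits low-to-high: 6965 = 12 + 1·17^1 + 7·17^2 + 1·17^3. Digit sequence: (12, 1, 7, 1).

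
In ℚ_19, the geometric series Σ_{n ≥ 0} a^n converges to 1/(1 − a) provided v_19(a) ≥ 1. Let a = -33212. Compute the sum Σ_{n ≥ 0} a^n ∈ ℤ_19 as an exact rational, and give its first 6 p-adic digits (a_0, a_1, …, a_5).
Σ a^n = 1/(1 − a) = 1/33213;  first 6 digits = (1, 0, 3, 14, 8, 8)

v_19(a) = 2 ≥ 1, so the series converges in ℤ_19 to 1/(1 − a) = 1/(1 − (-33212)) = 1/33213. Expand this rational in ℤ_19: compute digits iteratively via d_i = x_i mod 19, x_{i+1} = (x_i − d_i)/19. The first 6 digits are (1, 0, 3, 14, 8, 8).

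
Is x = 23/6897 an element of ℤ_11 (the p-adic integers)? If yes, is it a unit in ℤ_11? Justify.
x ∉ ℤ_11 (v_11(x) = -2 < 0)

ℤ_11 = {x ∈ ℚ_11 : v_11(x) ≥ 0} and ℤ_11^× = {x ∈ ℤ_11 : v_11(x) = 0}. Here v_11(23/6897) = v_11(num) − v_11(den) = -2; compare against these criteria.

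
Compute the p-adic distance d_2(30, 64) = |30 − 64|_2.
d_2(30, 64) = 1/2

Step 1 — x − y = 30 − 64 = -34. Step 2 — v_2(-34) = 1 (factor: -34 = −(2^1 · 17); the sign does not affect v_p). Step 3 — |x − y|_2 = 2^{-1} = 1/2.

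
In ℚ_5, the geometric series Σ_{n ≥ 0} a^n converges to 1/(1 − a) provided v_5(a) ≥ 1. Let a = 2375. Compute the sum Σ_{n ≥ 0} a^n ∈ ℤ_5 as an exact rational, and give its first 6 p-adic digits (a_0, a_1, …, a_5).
Σ a^n = 1/(1 − a) = -1/2374;  first 6 digits = (1, 0, 0, 4, 3, 0)

v_5(a) = 3 ≥ 1, so the series converges in ℤ_5 to 1/(1 − a) = 1/(1 − 2375) = -1/2374. Expand this rational in ℤ_5: compute digits iteratively via d_i = x_i mod 5, x_{i+1} = (x_i − d_i)/5. The first 6 digits are (1, 0, 0, 4, 3, 0).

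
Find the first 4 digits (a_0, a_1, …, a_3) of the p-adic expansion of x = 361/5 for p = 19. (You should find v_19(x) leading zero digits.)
(a_0, …, a_3) = (0, 0, 4, 15)

v_19(361/5) = 2, so a_0 = ... = a_1 = 0. Factor out: x = 19^2 · u with u = 1/5 a unit in ℤ_19. Expand u iteratively via a_{v+i} = u_i mod 19, u_{i+1} = (u_i − a_{v+i})/19:
  u_0 = 1/5;  a_2 = 4;  u_1 = (u_0 − 4)/19 = -1/5
  u_1 = -1/5;  a_3 = 15;  u_2 = (u_1 − 15)/19 = -4/5
Digits: (0, 0, 4, 15).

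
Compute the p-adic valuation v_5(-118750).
v_5(-118750) = 5

v_5(n) is the largest exponent k such that 5^k divides n. Factor out: -118750 = -5^5 · 38. (Sign doesn't affect v_p.) So v_5(-118750) = 5.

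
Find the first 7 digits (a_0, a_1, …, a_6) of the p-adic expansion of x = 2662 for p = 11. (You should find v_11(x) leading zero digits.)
(a_0, …, a_6) = (0, 0, 0, 2, 0, 0, 0)

v_11(2662) = 3, so a_0 = ... = a_2 = 0. Factor out: x = 11^3 · u with u = 2 a unit in ℤ_11. Expand u iteratively via a_{v+i} = u_i mod 11, u_{i+1} = (u_i − a_{v+i})/11:
  u_0 = 2;  a_3 = 2;  u_1 = (u_0 − 2)/11 = 0
  u_1 = 0;  a_4 = 0;  u_2 = (u_1 − 0)/11 = 0
  u_2 = 0;  a_5 = 0;  u_3 = (u_2 − 0)/11 = 0
  u_3 = 0;  a_6 = 0;  u_4 = (u_3 − 0)/11 = 0
Digits: (0, 0, 0, 2, 0, 0, 0).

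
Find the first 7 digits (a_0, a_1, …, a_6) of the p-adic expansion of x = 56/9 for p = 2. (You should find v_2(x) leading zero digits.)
(a_0, …, a_6) = (0, 0, 0, 1, 1, 1, 1)

v_2(56/9) = 3, so a_0 = ... = a_2 = 0. Factor out: x = 2^3 · u with u = 7/9 a unit in ℤ_2. Expand u iteratively via a_{v+i} = u_i mod 2, u_{i+1} = (u_i − a_{v+i})/2:
  u_0 = 7/9;  a_3 = 1;  u_1 = (u_0 − 1)/2 = -1/9
  u_1 = -1/9;  a_4 = 1;  u_2 = (u_1 − 1)/2 = -5/9
  u_2 = -5/9;  a_5 = 1;  u_3 = (u_2 − 1)/2 = -7/9
  u_3 = -7/9;  a_6 = 1;  u_4 = (u_3 − 1)/2 = -8/9
Digits: (0, 0, 0, 1, 1, 1, 1).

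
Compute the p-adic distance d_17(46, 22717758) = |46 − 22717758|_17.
d_17(46, 22717758) = 1/1419857

Step 1 — x − y = 46 − 22717758 = -22717712. Step 2 — v_17(-22717712) = 5 (factor: -22717712 = −(17^5 · 16); the sign does not affect v_p). Step 3 — |x − y|_17 = 17^{-5} = 1/1419857.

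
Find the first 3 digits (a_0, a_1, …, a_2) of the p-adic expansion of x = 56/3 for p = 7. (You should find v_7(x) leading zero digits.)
(a_0, …, a_2) = (0, 5, 2)

v_7(56/3) = 1, so a_0 = ... = a_0 = 0. Factor out: x = 7^1 · u with u = 8/3 a unit in ℤ_7. Expand u iteratively via a_{v+i} = u_i mod 7, u_{i+1} = (u_i − a_{v+i})/7:
  u_0 = 8/3;  a_1 = 5;  u_1 = (u_0 − 5)/7 = -1/3
  u_1 = -1/3;  a_2 = 2;  u_2 = (u_1 − 2)/7 = -1/3
Digits: (0, 5, 2).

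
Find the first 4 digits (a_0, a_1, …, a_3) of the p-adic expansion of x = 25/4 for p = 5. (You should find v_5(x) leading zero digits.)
(a_0, …, a_3) = (0, 0, 4, 3)

v_5(25/4) = 2, so a_0 = ... = a_1 = 0. Factor out: x = 5^2 · u with u = 1/4 a unit in ℤ_5. Expand u iteratively via a_{v+i} = u_i mod 5, u_{i+1} = (u_i − a_{v+i})/5:
  u_0 = 1/4;  a_2 = 4;  u_1 = (u_0 − 4)/5 = -3/4
  u_1 = -3/4;  a_3 = 3;  u_2 = (u_1 − 3)/5 = -3/4
Digits: (0, 0, 4, 3).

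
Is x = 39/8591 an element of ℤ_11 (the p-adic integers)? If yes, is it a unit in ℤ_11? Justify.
x ∉ ℤ_11 (v_11(x) = -2 < 0)

ℤ_11 = {x ∈ ℚ_11 : v_11(x) ≥ 0} and ℤ_11^× = {x ∈ ℤ_11 : v_11(x) = 0}. Here v_11(39/8591) = v_11(num) − v_11(den) = -2; compare against these criteria.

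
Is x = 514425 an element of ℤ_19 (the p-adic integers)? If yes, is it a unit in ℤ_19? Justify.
x ∈ ℤ_19 but not a unit; v_19(x) = 3 > 0

ℤ_19 = {x ∈ ℚ_19 : v_19(x) ≥ 0} and ℤ_19^× = {x ∈ ℤ_19 : v_19(x) = 0}. Here v_19(514425) = v_19(num) − v_19(den) = 3; compare against these criteria.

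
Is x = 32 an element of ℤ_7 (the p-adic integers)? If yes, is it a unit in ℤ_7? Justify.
x ∈ ℤ_7^× (unit); v_7(x) = 0

ℤ_7 = {x ∈ ℚ_7 : v_7(x) ≥ 0} and ℤ_7^× = {x ∈ ℤ_7 : v_7(x) = 0}. Here v_7(32) = v_7(num) − v_7(den) = 0; compare against these criteria.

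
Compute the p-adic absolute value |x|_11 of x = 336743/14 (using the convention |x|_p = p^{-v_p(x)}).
|336743/14|_11 = 1/14641

Step 1 — compute v_11(x) by factoring powers of 11 out of the numerator and denominator: v_11(336743/14) = 4. Step 2 — apply |x|_p = p^{-v_p(x)} = 11^{-4} = 1/14641.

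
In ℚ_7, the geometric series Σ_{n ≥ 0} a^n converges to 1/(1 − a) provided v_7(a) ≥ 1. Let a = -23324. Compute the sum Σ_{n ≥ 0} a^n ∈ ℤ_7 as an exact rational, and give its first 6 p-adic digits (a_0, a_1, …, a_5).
Σ a^n = 1/(1 − a) = 1/23325;  first 6 digits = (1, 0, 0, 2, 4, 5)

v_7(a) = 3 ≥ 1, so the series converges in ℤ_7 to 1/(1 − a) = 1/(1 − (-23324)) = 1/23325. Expand this rational in ℤ_7: compute digits iteratively via d_i = x_i mod 7, x_{i+1} = (x_i − d_i)/7. The first 6 digits are (1, 0, 0, 2, 4, 5).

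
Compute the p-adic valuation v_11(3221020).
v_11(3221020) = 5

v_11(n) is the largest exponent k such that 11^k divides n. Factor out: 3221020 = 11^5 · 20. (Sign doesn't affect v_p.) So v_11(3221020) = 5.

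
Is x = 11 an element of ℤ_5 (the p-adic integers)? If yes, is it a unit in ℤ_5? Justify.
x ∈ ℤ_5^× (unit); v_5(x) = 0

ℤ_5 = {x ∈ ℚ_5 : v_5(x) ≥ 0} and ℤ_5^× = {x ∈ ℤ_5 : v_5(x) = 0}. Here v_5(11) = v_5(num) − v_5(den) = 0; compare against these criteria.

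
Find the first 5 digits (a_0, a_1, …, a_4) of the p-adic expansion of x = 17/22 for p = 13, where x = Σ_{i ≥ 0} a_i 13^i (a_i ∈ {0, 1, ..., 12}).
(a_0, …, a_4) = (12, 8, 7, 0, 10)

v_13(17/22) = 0 (numerator and denominator both coprime to 13), so x ∈ ℤ_13^×. Compute digits iteratively via a_i = x_i mod 13, x_{i+1} = (x_i − a_i)/13, with x_0 = x:
  x_0 = 17/22;  a_0 = 12;  x_1 = (x_0 − 12)/13 = -19/22
  x_1 = -19/22;  a_1 = 8;  x_2 = (x_1 − 8)/13 = -15/22
  x_2 = -15/22;  a_2 = 7;  x_3 = (x_2 − 7)/13 = -13/22
  x_3 = -13/22;  a_3 = 0;  x_4 = (x_3 − 0)/13 = -1/22
  x_4 = -1/22;  a_4 = 10;  x_5 = (x_4 − 10)/13 = -17/22
Digits: (12, 8, 7, 0, 10).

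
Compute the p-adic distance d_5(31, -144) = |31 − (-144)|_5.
d_5(31, -144) = 1/25

Step 1 — x − y = 31 − (-144) = 175. Step 2 — v_5(175) = 2 (factor: 175 = (5^2 · 7); the sign does not affect v_p). Step 3 — |x − y|_5 = 5^{-2} = 1/25.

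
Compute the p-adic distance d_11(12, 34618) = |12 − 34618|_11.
d_11(12, 34618) = 1/1331

Step 1 — x − y = 12 − 34618 = -34606. Step 2 — v_11(-34606) = 3 (factor: -34606 = −(11^3 · 26); the sign does not affect v_p). Step 3 — |x − y|_11 = 11^{-3} = 1/1331.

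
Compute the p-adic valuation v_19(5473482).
v_19(5473482) = 4

v_19(n) is the largest exponent k such that 19^k divides n. Factor out: 5473482 = 19^4 · 42. (Sign doesn't affect v_p.) So v_19(5473482) = 4.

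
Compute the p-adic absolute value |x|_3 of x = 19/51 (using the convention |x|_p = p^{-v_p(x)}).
|19/51|_3 = 3

Step 1 — compute v_3(x) by factoring powers of 3 out of the numerator and denominator: v_3(19/51) = -1. Step 2 — apply |x|_p = p^{-v_p(x)} = 3^{1} = 3.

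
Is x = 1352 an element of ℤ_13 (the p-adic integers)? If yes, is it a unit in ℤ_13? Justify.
x ∈ ℤ_13 but not a unit; v_13(x) = 2 > 0

ℤ_13 = {x ∈ ℚ_13 : v_13(x) ≥ 0} and ℤ_13^× = {x ∈ ℤ_13 : v_13(x) = 0}. Here v_13(1352) = v_13(num) − v_13(den) = 2; compare against these criteria.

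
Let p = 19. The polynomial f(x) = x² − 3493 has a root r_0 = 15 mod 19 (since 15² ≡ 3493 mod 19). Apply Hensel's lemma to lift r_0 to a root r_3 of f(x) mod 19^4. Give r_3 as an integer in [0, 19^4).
r_3 = 8451 (mod 130321)

Hensel's recurrence: r_{i+1} = r_i − f(r_i)·(f′(r_i))^{-1} mod 19^{i+2}, with f′(x) = 2x. Iterate:
  r_0 = 15 (mod 19)
  r_1 = 148 (mod 361)
  r_2 = 1592 (mod 6859)
  r_3 = 8451 (mod 130321)
Final: r_3 = 8451, and one checks f(r_3) ≡ 0 mod 19^4.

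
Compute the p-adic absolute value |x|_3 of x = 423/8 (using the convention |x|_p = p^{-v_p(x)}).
|423/8|_3 = 1/9

Step 1 — compute v_3(x) by factoring powers of 3 out of the numerator and denominator: v_3(423/8) = 2. Step 2 — apply |x|_p = p^{-v_p(x)} = 3^{-2} = 1/9.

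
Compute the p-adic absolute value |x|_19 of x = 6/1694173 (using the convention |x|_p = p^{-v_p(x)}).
|6/1694173|_19 = 130321

Step 1 — compute v_19(x) by factoring powers of 19 out of the numerator and denominator: v_19(6/1694173) = -4. Step 2 — apply |x|_p = p^{-v_p(x)} = 19^{4} = 130321.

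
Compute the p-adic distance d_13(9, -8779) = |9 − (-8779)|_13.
d_13(9, -8779) = 1/2197

Step 1 — x − y = 9 − (-8779) = 8788. Step 2 — v_13(8788) = 3 (factor: 8788 = (13^3 · 4); the sign does not affect v_p). Step 3 — |x − y|_13 = 13^{-3} = 1/2197.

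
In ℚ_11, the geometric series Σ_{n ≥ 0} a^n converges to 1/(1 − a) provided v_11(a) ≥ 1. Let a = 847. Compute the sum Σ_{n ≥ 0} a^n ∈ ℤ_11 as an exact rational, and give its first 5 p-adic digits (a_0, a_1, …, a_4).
Σ a^n = 1/(1 − a) = -1/846;  first 5 digits = (1, 0, 7, 0, 5)

v_11(a) = 2 ≥ 1, so the series converges in ℤ_11 to 1/(1 − a) = 1/(1 − 847) = -1/846. Expand this rational in ℤ_11: compute digits iteratively via d_i = x_i mod 11, x_{i+1} = (x_i − d_i)/11. The first 5 digits are (1, 0, 7, 0, 5).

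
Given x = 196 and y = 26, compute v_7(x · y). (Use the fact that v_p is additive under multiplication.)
v_7(5096) = 2

v_p(x) = 2 (factor: 196 = 7^2 · 4); v_p(y) = 0 (factor: 26 = 7^0 · 26). Additivity: v_p(xy) = v_p(x) + v_p(y) = 2 + 0 = 2. (Direct check: xy = 5096 = 7^2 · (104).)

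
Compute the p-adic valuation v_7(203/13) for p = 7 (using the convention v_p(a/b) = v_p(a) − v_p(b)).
v_7(203/13) = 1

Factor powers of 7 from the numerator and denominator of the reduced fraction: 203 = 7^1 · 29 and 13 = 7^0 · 13. Apply v_p(a/b) = v_p(a) − v_p(b): v_7(203/13) = 1 − 0 = 1.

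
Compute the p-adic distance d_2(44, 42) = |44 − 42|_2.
d_2(44, 42) = 1/2

Step 1 — x − y = 44 − 42 = 2. Step 2 — v_2(2) = 1 (factor: 2 = (2^1 · 1); the sign does not affect v_p). Step 3 — |x − y|_2 = 2^{-1} = 1/2.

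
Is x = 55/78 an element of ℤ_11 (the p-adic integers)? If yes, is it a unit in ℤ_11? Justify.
x ∈ ℤ_11 but not a unit; v_11(x) = 1 > 0

ℤ_11 = {x ∈ ℚ_11 : v_11(x) ≥ 0} and ℤ_11^× = {x ∈ ℤ_11 : v_11(x) = 0}. Here v_11(55/78) = v_11(num) − v_11(den) = 1; compare against these criteria.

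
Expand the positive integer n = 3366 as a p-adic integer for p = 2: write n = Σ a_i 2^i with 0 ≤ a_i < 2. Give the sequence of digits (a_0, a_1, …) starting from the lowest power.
(a_0, a_1, …) = (0, 1, 1, 0, 0, 1, 0, 0, 1, 0, 1, 1)

Repeated division by 2 gives the digits low-to-high: 3366 = 1·2^1 + 1·2^2 + 1·2^5 + 1·2^8 + 1·2^10 + 1·2^11. Digit sequence: (0, 1, 1, 0, 0, 1, 0, 0, 1, 0, 1, 1).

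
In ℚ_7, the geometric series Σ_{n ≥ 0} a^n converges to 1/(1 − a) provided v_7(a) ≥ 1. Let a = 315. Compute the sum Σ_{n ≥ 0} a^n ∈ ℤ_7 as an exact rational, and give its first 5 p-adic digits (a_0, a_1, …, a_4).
Σ a^n = 1/(1 − a) = -1/314;  first 5 digits = (1, 3, 1, 2, 1)

v_7(a) = 1 ≥ 1, so the series converges in ℤ_7 to 1/(1 − a) = 1/(1 − 315) = -1/314. Expand this rational in ℤ_7: compute digits iteratively via d_i = x_i mod 7, x_{i+1} = (x_i − d_i)/7. The first 5 digits are (1, 3, 1, 2, 1).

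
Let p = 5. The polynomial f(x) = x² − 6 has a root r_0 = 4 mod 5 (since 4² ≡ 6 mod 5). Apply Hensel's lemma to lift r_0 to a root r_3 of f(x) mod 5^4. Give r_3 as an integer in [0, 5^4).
r_3 = 109 (mod 625)

Hensel's recurrence: r_{i+1} = r_i − f(r_i)·(f′(r_i))^{-1} mod 5^{i+2}, with f′(x) = 2x. Iterate:
  r_0 = 4 (mod 5)
  r_1 = 9 (mod 25)
  r_2 = 109 (mod 125)
  r_3 = 109 (mod 625)
Final: r_3 = 109, and one checks f(r_3) ≡ 0 mod 5^4.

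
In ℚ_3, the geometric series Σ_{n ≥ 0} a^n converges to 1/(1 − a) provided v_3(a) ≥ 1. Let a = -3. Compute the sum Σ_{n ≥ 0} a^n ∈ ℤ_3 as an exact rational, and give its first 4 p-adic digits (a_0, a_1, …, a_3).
Σ a^n = 1/(1 − a) = 1/4;  first 4 digits = (1, 2, 0, 2)

v_3(a) = 1 ≥ 1, so the series converges in ℤ_3 to 1/(1 − a) = 1/(1 − (-3)) = 1/4. Expand this rational in ℤ_3: compute digits iteratively via d_i = x_i mod 3, x_{i+1} = (x_i − d_i)/3. The first 4 digits are (1, 2, 0, 2).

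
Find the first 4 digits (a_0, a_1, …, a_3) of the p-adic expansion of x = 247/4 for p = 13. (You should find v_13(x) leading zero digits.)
(a_0, …, a_3) = (0, 8, 3, 3)

v_13(247/4) = 1, so a_0 = ... = a_0 = 0. Factor out: x = 13^1 · u with u = 19/4 a unit in ℤ_13. Expand u iteratively via a_{v+i} = u_i mod 13, u_{i+1} = (u_i − a_{v+i})/13:
  u_0 = 19/4;  a_1 = 8;  u_1 = (u_0 − 8)/13 = -1/4
  u_1 = -1/4;  a_2 = 3;  u_2 = (u_1 − 3)/13 = -1/4
  u_2 = -1/4;  a_3 = 3;  u_3 = (u_2 − 3)/13 = -1/4
Digits: (0, 8, 3, 3).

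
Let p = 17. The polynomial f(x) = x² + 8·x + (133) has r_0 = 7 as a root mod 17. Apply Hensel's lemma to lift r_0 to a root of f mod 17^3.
r_2 = 4699 (mod 4913)

Hensel: r_{i+1} = r_i − f(r_i)·(f′(r_i))^{-1} mod 17^{i+2}, f′(x) = 2x + 8. Iterate:
  r_0 = 7 (mod 17)
  r_1 = 75 (mod 289)
  r_2 = 4699 (mod 4913)
Final: r = 4699 satisfies f(r) ≡ 0 mod 17^3.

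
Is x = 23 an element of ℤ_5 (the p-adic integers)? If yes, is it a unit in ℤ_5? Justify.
x ∈ ℤ_5^× (unit); v_5(x) = 0

ℤ_5 = {x ∈ ℚ_5 : v_5(x) ≥ 0} and ℤ_5^× = {x ∈ ℤ_5 : v_5(x) = 0}. Here v_5(23) = v_5(num) − v_5(den) = 0; compare against these criteria.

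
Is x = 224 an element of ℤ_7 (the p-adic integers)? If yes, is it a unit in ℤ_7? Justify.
x ∈ ℤ_7 but not a unit; v_7(x) = 1 > 0

ℤ_7 = {x ∈ ℚ_7 : v_7(x) ≥ 0} and ℤ_7^× = {x ∈ ℤ_7 : v_7(x) = 0}. Here v_7(224) = v_7(num) − v_7(den) = 1; compare against these criteria.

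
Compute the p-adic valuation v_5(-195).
v_5(-195) = 1

v_5(n) is the largest exponent k such that 5^k divides n. Factor out: -195 = -5^1 · 39. (Sign doesn't affect v_p.) So v_5(-195) = 1.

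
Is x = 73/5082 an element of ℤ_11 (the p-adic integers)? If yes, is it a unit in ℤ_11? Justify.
x ∉ ℤ_11 (v_11(x) = -2 < 0)

ℤ_11 = {x ∈ ℚ_11 : v_11(x) ≥ 0} and ℤ_11^× = {x ∈ ℤ_11 : v_11(x) = 0}. Here v_11(73/5082) = v_11(num) − v_11(den) = -2; compare against these criteria.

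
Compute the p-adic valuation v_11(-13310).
v_11(-13310) = 3

v_11(n) is the largest exponent k such that 11^k divides n. Factor out: -13310 = -11^3 · 10. (Sign doesn't affect v_p.) So v_11(-13310) = 3.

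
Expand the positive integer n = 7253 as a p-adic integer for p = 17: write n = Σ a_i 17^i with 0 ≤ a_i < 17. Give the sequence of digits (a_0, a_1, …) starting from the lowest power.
(a_0, a_1, …) = (11, 1, 8, 1)

Repeated division by 17 gives the digits low-to-high: 7253 = 11 + 1·17^1 + 8·17^2 + 1·17^3. Digit sequence: (11, 1, 8, 1).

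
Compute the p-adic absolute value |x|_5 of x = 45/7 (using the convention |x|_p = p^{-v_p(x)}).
|45/7|_5 = 1/5

Step 1 — compute v_5(x) by factoring powers of 5 out of the numerator and denominator: v_5(45/7) = 1. Step 2 — apply |x|_p = p^{-v_p(x)} = 5^{-1} = 1/5.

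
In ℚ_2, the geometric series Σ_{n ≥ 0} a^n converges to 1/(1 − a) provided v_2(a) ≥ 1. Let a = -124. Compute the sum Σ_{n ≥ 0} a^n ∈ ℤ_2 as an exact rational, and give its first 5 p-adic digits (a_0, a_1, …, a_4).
Σ a^n = 1/(1 − a) = 1/125;  first 5 digits = (1, 0, 1, 0, 1)

v_2(a) = 2 ≥ 1, so the series converges in ℤ_2 to 1/(1 − a) = 1/(1 − (-124)) = 1/125. Expand this rational in ℤ_2: compute digits iteratively via d_i = x_i mod 2, x_{i+1} = (x_i − d_i)/2. The first 5 digits are (1, 0, 1, 0, 1).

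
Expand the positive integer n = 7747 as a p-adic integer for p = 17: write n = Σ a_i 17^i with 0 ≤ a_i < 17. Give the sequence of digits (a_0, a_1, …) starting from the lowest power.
(a_0, a_1, …) = (12, 13, 9, 1)

Repeated division by 17 gives the digits low-to-high: 7747 = 12 + 13·17^1 + 9·17^2 + 1·17^3. Digit sequence: (12, 13, 9, 1).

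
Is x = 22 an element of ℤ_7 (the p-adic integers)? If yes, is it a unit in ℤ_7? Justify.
x ∈ ℤ_7^× (unit); v_7(x) = 0

ℤ_7 = {x ∈ ℚ_7 : v_7(x) ≥ 0} and ℤ_7^× = {x ∈ ℤ_7 : v_7(x) = 0}. Here v_7(22) = v_7(num) − v_7(den) = 0; compare against these criteria.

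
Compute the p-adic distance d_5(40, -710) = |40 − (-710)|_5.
d_5(40, -710) = 1/125

Step 1 — x − y = 40 − (-710) = 750. Step 2 — v_5(750) = 3 (factor: 750 = (5^3 · 6); the sign does not affect v_p). Step 3 — |x − y|_5 = 5^{-3} = 1/125.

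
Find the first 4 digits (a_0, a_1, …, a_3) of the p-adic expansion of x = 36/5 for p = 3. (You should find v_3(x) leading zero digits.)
(a_0, …, a_3) = (0, 0, 2, 2)

v_3(36/5) = 2, so a_0 = ... = a_1 = 0. Factor out: x = 3^2 · u with u = 4/5 a unit in ℤ_3. Expand u iteratively via a_{v+i} = u_i mod 3, u_{i+1} = (u_i − a_{v+i})/3:
  u_0 = 4/5;  a_2 = 2;  u_1 = (u_0 − 2)/3 = -2/5
  u_1 = -2/5;  a_3 = 2;  u_2 = (u_1 − 2)/3 = -4/5
Digits: (0, 0, 2, 2).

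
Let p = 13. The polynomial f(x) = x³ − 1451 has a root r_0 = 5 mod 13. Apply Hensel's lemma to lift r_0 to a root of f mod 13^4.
r_3 = 9196 (mod 28561)

Hensel: r_{i+1} = r_i − f(r_i)/f′(r_i) mod 13^{i+2}, where f′(x) = 3x². Iterate:
  r_0 = 5 (mod 13)
  r_1 = 70 (mod 169)
  r_2 = 408 (mod 2197)
  r_3 = 9196 (mod 28561)
Final: r = 9196 with f(r) ≡ 0 mod 13^4.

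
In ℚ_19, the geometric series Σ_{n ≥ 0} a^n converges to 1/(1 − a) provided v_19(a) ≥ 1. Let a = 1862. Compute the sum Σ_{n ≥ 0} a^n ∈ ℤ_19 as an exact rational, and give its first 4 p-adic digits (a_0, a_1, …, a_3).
Σ a^n = 1/(1 − a) = -1/1861;  first 4 digits = (1, 3, 14, 0)

v_19(a) = 1 ≥ 1, so the series converges in ℤ_19 to 1/(1 − a) = 1/(1 − 1862) = -1/1861. Expand this rational in ℤ_19: compute digits iteratively via d_i = x_i mod 19, x_{i+1} = (x_i − d_i)/19. The first 4 digits are (1, 3, 14, 0).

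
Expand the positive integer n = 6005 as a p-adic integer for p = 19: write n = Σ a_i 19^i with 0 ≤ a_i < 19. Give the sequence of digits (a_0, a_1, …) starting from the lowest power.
(a_0, a_1, …) = (1, 12, 16)

Repeated division by 19 gives the digits low-to-high: 6005 = 1 + 12·19^1 + 16·19^2. Digit sequence: (1, 12, 16).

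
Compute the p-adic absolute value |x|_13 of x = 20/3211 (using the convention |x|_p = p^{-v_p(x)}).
|20/3211|_13 = 169

Step 1 — compute v_13(x) by factoring powers of 13 out of the numerator and denominator: v_13(20/3211) = -2. Step 2 — apply |x|_p = p^{-v_p(x)} = 13^{2} = 169.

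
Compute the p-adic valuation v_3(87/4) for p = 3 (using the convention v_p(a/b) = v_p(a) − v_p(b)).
v_3(87/4) = 1

Factor powers of 3 from the numerator and denominator of the reduced fraction: 87 = 3^1 · 29 and 4 = 3^0 · 4. Apply v_p(a/b) = v_p(a) − v_p(b): v_3(87/4) = 1 − 0 = 1.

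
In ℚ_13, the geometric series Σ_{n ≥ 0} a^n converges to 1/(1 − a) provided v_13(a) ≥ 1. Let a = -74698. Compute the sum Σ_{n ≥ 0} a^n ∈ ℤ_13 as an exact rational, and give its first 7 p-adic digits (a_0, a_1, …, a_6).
Σ a^n = 1/(1 − a) = 1/74699;  first 7 digits = (1, 0, 0, 5, 10, 12, 11)

v_13(a) = 3 ≥ 1, so the series converges in ℤ_13 to 1/(1 − a) = 1/(1 − (-74698)) = 1/74699. Expand this rational in ℤ_13: compute digits iteratively via d_i = x_i mod 13, x_{i+1} = (x_i − d_i)/13. The first 7 digits are (1, 0, 0, 5, 10, 12, 11).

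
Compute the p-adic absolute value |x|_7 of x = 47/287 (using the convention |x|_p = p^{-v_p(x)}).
|47/287|_7 = 7

Step 1 — compute v_7(x) by factoring powers of 7 out of the numerator and denominator: v_7(47/287) = -1. Step 2 — apply |x|_p = p^{-v_p(x)} = 7^{1} = 7.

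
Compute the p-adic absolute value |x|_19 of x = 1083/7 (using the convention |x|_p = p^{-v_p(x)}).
|1083/7|_19 = 1/361

Step 1 — compute v_19(x) by factoring powers of 19 out of the numerator and denominator: v_19(1083/7) = 2. Step 2 — apply |x|_p = p^{-v_p(x)} = 19^{-2} = 1/361.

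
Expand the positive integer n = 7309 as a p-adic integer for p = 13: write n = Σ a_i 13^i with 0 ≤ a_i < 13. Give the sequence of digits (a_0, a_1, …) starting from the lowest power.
(a_0, a_1, …) = (3, 3, 4, 3)

Repeated division by 13 gives the digits low-to-high: 7309 = 3 + 3·13^1 + 4·13^2 + 3·13^3. Digit sequence: (3, 3, 4, 3).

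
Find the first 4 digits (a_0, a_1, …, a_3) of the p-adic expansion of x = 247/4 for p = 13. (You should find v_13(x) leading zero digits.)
(a_0, …, a_3) = (0, 8, 3, 3)

v_13(247/4) = 1, so a_0 = ... = a_0 = 0. Factor out: x = 13^1 · u with u = 19/4 a unit in ℤ_13. Expand u iteratively via a_{v+i} = u_i mod 13, u_{i+1} = (u_i − a_{v+i})/13:
  u_0 = 19/4;  a_1 = 8;  u_1 = (u_0 − 8)/13 = -1/4
  u_1 = -1/4;  a_2 = 3;  u_2 = (u_1 − 3)/13 = -1/4
  u_2 = -1/4;  a_3 = 3;  u_3 = (u_2 − 3)/13 = -1/4
Digits: (0, 8, 3, 3).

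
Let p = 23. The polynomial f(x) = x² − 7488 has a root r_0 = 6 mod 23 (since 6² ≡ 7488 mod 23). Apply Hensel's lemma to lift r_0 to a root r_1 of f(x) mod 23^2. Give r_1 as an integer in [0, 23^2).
r_1 = 98 (mod 529)

Hensel's recurrence: r_{i+1} = r_i − f(r_i)·(f′(r_i))^{-1} mod 23^{i+2}, with f′(x) = 2x. Iterate:
  r_0 = 6 (mod 23)
  r_1 = 98 (mod 529)
Final: r_1 = 98, and one checks f(r_1) ≡ 0 mod 23^2.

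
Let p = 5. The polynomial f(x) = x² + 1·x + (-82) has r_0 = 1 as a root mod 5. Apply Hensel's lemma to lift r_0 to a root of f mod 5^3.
r_2 = 36 (mod 125)

Hensel: r_{i+1} = r_i − f(r_i)·(f′(r_i))^{-1} mod 5^{i+2}, f′(x) = 2x + 1. Iterate:
  r_0 = 1 (mod 5)
  r_1 = 11 (mod 25)
  r_2 = 36 (mod 125)
Final: r = 36 satisfies f(r) ≡ 0 mod 5^3.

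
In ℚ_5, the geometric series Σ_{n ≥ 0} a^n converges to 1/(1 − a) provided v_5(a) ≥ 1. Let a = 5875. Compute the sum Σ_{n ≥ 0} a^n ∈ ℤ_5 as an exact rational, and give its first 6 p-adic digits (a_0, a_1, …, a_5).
Σ a^n = 1/(1 − a) = -1/5874;  first 6 digits = (1, 0, 0, 2, 4, 1)

v_5(a) = 3 ≥ 1, so the series converges in ℤ_5 to 1/(1 − a) = 1/(1 − 5875) = -1/5874. Expand this rational in ℤ_5: compute digits iteratively via d_i = x_i mod 5, x_{i+1} = (x_i − d_i)/5. The first 6 digits are (1, 0, 0, 2, 4, 1).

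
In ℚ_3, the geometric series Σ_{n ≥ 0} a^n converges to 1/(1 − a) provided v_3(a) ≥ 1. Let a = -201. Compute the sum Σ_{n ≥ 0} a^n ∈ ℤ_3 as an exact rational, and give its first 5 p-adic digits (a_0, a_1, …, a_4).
Σ a^n = 1/(1 − a) = 1/202;  first 5 digits = (1, 2, 2, 2, 1)

v_3(a) = 1 ≥ 1, so the series converges in ℤ_3 to 1/(1 − a) = 1/(1 − (-201)) = 1/202. Expand this rational in ℤ_3: compute digits iteratively via d_i = x_i mod 3, x_{i+1} = (x_i − d_i)/3. The first 5 digits are (1, 2, 2, 2, 1).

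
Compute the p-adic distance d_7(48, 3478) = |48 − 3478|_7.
d_7(48, 3478) = 1/343

Step 1 — x − y = 48 − 3478 = -3430. Step 2 — v_7(-3430) = 3 (factor: -3430 = −(7^3 · 10); the sign does not affect v_p). Step 3 — |x − y|_7 = 7^{-3} = 1/343.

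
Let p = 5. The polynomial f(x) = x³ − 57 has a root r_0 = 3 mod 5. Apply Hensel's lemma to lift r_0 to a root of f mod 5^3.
r_2 = 68 (mod 125)

Hensel: r_{i+1} = r_i − f(r_i)/f′(r_i) mod 5^{i+2}, where f′(x) = 3x². Iterate:
  r_0 = 3 (mod 5)
  r_1 = 18 (mod 25)
  r_2 = 68 (mod 125)
Final: r = 68 with f(r) ≡ 0 mod 5^3.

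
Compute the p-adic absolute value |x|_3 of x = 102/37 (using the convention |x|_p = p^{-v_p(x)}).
|102/37|_3 = 1/3

Step 1 — compute v_3(x) by factoring powers of 3 out of the numerator and denominator: v_3(102/37) = 1. Step 2 — apply |x|_p = p^{-v_p(x)} = 3^{-1} = 1/3.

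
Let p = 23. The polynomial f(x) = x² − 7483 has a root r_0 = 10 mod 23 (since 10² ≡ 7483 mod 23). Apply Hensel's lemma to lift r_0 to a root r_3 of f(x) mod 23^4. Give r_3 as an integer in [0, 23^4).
r_3 = 107581 (mod 279841)

Hensel's recurrence: r_{i+1} = r_i − f(r_i)·(f′(r_i))^{-1} mod 23^{i+2}, with f′(x) = 2x. Iterate:
  r_0 = 10 (mod 23)
  r_1 = 194 (mod 529)
  r_2 = 10245 (mod 12167)
  r_3 = 107581 (mod 279841)
Final: r_3 = 107581, and one checks f(r_3) ≡ 0 mod 23^4.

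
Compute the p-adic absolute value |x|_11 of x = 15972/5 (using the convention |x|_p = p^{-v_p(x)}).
|15972/5|_11 = 1/1331

Step 1 — compute v_11(x) by factoring powers of 11 out of the numerator and denominator: v_11(15972/5) = 3. Step 2 — apply |x|_p = p^{-v_p(x)} = 11^{-3} = 1/1331.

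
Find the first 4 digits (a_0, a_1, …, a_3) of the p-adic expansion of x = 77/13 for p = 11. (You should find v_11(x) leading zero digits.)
(a_0, …, a_3) = (0, 9, 6, 7)

v_11(77/13) = 1, so a_0 = ... = a_0 = 0. Factor out: x = 11^1 · u with u = 7/13 a unit in ℤ_11. Expand u iteratively via a_{v+i} = u_i mod 11, u_{i+1} = (u_i − a_{v+i})/11:
  u_0 = 7/13;  a_1 = 9;  u_1 = (u_0 − 9)/11 = -10/13
  u_1 = -10/13;  a_2 = 6;  u_2 = (u_1 − 6)/11 = -8/13
  u_2 = -8/13;  a_3 = 7;  u_3 = (u_2 − 7)/11 = -9/13
Digits: (0, 9, 6, 7).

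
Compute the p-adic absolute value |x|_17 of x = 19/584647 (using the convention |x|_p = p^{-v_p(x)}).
|19/584647|_17 = 83521

Step 1 — compute v_17(x) by factoring powers of 17 out of the numerator and denominator: v_17(19/584647) = -4. Step 2 — apply |x|_p = p^{-v_p(x)} = 17^{4} = 83521.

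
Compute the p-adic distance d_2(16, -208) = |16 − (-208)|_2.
d_2(16, -208) = 1/32

Step 1 — x − y = 16 − (-208) = 224. Step 2 — v_2(224) = 5 (factor: 224 = (2^5 · 7); the sign does not affect v_p). Step 3 — |x − y|_2 = 2^{-5} = 1/32.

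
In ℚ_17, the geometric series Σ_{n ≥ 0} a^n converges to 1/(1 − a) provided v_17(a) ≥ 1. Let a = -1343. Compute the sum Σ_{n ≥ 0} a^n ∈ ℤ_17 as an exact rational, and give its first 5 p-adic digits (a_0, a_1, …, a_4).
Σ a^n = 1/(1 − a) = 1/1344;  first 5 digits = (1, 6, 14, 4, 8)

v_17(a) = 1 ≥ 1, so the series converges in ℤ_17 to 1/(1 − a) = 1/(1 − (-1343)) = 1/1344. Expand this rational in ℤ_17: compute digits iteratively via d_i = x_i mod 17, x_{i+1} = (x_i − d_i)/17. The first 5 digits are (1, 6, 14, 4, 8).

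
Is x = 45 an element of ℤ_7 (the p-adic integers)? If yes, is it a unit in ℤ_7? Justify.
x ∈ ℤ_7^× (unit); v_7(x) = 0

ℤ_7 = {x ∈ ℚ_7 : v_7(x) ≥ 0} and ℤ_7^× = {x ∈ ℤ_7 : v_7(x) = 0}. Here v_7(45) = v_7(num) − v_7(den) = 0; compare against these criteria.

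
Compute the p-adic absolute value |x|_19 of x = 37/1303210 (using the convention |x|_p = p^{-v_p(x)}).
|37/1303210|_19 = 130321

Step 1 — compute v_19(x) by factoring powers of 19 out of the numerator and denominator: v_19(37/1303210) = -4. Step 2 — apply |x|_p = p^{-v_p(x)} = 19^{4} = 130321.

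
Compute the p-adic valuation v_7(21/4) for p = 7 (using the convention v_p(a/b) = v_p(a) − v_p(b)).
v_7(21/4) = 1

Factor powers of 7 from the numerator and denominator of the reduced fraction: 21 = 7^1 · 3 and 4 = 7^0 · 4. Apply v_p(a/b) = v_p(a) − v_p(b): v_7(21/4) = 1 − 0 = 1.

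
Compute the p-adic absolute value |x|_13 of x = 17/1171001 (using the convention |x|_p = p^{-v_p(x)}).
|17/1171001|_13 = 28561

Step 1 — compute v_13(x) by factoring powers of 13 out of the numerator and denominator: v_13(17/1171001) = -4. Step 2 — apply |x|_p = p^{-v_p(x)} = 13^{4} = 28561.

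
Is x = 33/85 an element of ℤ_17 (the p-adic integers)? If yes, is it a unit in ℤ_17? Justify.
x ∉ ℤ_17 (v_17(x) = -1 < 0)

ℤ_17 = {x ∈ ℚ_17 : v_17(x) ≥ 0} and ℤ_17^× = {x ∈ ℤ_17 : v_17(x) = 0}. Here v_17(33/85) = v_17(num) − v_17(den) = -1; compare against these criteria.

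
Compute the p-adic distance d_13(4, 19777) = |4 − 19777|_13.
d_13(4, 19777) = 1/2197

Step 1 — x − y = 4 − 19777 = -19773. Step 2 — v_13(-19773) = 3 (factor: -19773 = −(13^3 · 9); the sign does not affect v_p). Step 3 — |x − y|_13 = 13^{-3} = 1/2197.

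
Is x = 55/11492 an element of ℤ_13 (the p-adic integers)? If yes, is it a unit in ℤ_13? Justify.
x ∉ ℤ_13 (v_13(x) = -2 < 0)

ℤ_13 = {x ∈ ℚ_13 : v_13(x) ≥ 0} and ℤ_13^× = {x ∈ ℤ_13 : v_13(x) = 0}. Here v_13(55/11492) = v_13(num) − v_13(den) = -2; compare against these criteria.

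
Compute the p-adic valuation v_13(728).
v_13(728) = 1

v_13(n) is the largest exponent k such that 13^k divides n. Factor out: 728 = 13^1 · 56. (Sign doesn't affect v_p.) So v_13(728) = 1.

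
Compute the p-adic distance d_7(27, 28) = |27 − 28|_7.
d_7(27, 28) = 1

Step 1 — x − y = 27 − 28 = -1. Step 2 — v_7(-1) = 0 (factor: -1 = −(7^0 · 1); the sign does not affect v_p). Step 3 — |x − y|_7 = 7^{0} = 1.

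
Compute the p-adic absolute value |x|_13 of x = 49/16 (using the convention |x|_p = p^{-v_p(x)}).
|49/16|_13 = 1

Step 1 — compute v_13(x) by factoring powers of 13 out of the numerator and denominator: v_13(49/16) = 0. Step 2 — apply |x|_p = p^{-v_p(x)} = 13^{0} = 1.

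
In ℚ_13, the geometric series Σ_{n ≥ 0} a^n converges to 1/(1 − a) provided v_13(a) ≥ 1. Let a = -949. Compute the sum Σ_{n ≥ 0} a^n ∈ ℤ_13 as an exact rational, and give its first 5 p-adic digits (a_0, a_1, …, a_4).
Σ a^n = 1/(1 − a) = 1/950;  first 5 digits = (1, 5, 6, 1, 8)

v_13(a) = 1 ≥ 1, so the series converges in ℤ_13 to 1/(1 − a) = 1/(1 − (-949)) = 1/950. Expand this rational in ℤ_13: compute digits iteratively via d_i = x_i mod 13, x_{i+1} = (x_i − d_i)/13. The first 5 digits are (1, 5, 6, 1, 8).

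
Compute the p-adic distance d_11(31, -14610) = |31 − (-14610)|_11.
d_11(31, -14610) = 1/14641

Step 1 — x − y = 31 − (-14610) = 14641. Step 2 — v_11(14641) = 4 (factor: 14641 = (11^4 · 1); the sign does not affect v_p). Step 3 — |x − y|_11 = 11^{-4} = 1/14641.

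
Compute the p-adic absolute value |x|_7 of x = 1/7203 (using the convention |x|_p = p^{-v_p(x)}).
|1/7203|_7 = 2401

Step 1 — compute v_7(x) by factoring powers of 7 out of the numerator and denominator: v_7(1/7203) = -4. Step 2 — apply |x|_p = p^{-v_p(x)} = 7^{4} = 2401.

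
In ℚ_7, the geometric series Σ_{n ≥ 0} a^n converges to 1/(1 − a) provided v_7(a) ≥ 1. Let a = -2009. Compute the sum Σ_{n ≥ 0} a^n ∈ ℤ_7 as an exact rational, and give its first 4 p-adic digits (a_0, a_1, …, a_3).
Σ a^n = 1/(1 − a) = 1/2010;  first 4 digits = (1, 0, 1, 1)

v_7(a) = 2 ≥ 1, so the series converges in ℤ_7 to 1/(1 − a) = 1/(1 − (-2009)) = 1/2010. Expand this rational in ℤ_7: compute digits iteratively via d_i = x_i mod 7, x_{i+1} = (x_i − d_i)/7. The first 4 digits are (1, 0, 1, 1).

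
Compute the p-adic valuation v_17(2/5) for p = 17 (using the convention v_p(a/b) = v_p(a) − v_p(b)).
v_17(2/5) = 0

Factor powers of 17 from the numerator and denominator of the reduced fraction: 2 = 17^0 · 2 and 5 = 17^0 · 5. Apply v_p(a/b) = v_p(a) − v_p(b): v_17(2/5) = 0 − 0 = 0.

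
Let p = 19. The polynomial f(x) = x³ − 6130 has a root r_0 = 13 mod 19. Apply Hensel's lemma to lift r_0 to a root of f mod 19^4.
r_3 = 125527 (mod 130321)

Hensel: r_{i+1} = r_i − f(r_i)/f′(r_i) mod 19^{i+2}, where f′(x) = 3x². Iterate:
  r_0 = 13 (mod 19)
  r_1 = 260 (mod 361)
  r_2 = 2065 (mod 6859)
  r_3 = 125527 (mod 130321)
Final: r = 125527 with f(r) ≡ 0 mod 19^4.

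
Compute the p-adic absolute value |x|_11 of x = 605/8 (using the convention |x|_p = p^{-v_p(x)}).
|605/8|_11 = 1/121

Step 1 — compute v_11(x) by factoring powers of 11 out of the numerator and denominator: v_11(605/8) = 2. Step 2 — apply |x|_p = p^{-v_p(x)} = 11^{-2} = 1/121.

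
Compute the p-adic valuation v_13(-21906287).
v_13(-21906287) = 5

v_13(n) is the largest exponent k such that 13^k divides n. Factor out: -21906287 = -13^5 · 59. (Sign doesn't affect v_p.) So v_13(-21906287) = 5.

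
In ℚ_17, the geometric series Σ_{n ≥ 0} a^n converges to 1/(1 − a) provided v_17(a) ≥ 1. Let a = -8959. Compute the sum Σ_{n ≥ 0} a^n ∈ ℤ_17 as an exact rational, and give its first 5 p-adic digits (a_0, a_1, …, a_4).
Σ a^n = 1/(1 − a) = 1/8960;  first 5 digits = (1, 0, 3, 15, 8)

v_17(a) = 2 ≥ 1, so the series converges in ℤ_17 to 1/(1 − a) = 1/(1 − (-8959)) = 1/8960. Expand this rational in ℤ_17: compute digits iteratively via d_i = x_i mod 17, x_{i+1} = (x_i − d_i)/17. The first 5 digits are (1, 0, 3, 15, 8).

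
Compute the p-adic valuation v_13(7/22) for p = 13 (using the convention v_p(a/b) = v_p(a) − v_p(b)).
v_13(7/22) = 0

Factor powers of 13 from the numerator and denominator of the reduced fraction: 7 = 13^0 · 7 and 22 = 13^0 · 22. Apply v_p(a/b) = v_p(a) − v_p(b): v_13(7/22) = 0 − 0 = 0.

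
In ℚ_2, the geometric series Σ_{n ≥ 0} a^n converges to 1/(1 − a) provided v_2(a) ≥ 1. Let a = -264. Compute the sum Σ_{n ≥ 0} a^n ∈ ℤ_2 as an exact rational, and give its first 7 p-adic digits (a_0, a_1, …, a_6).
Σ a^n = 1/(1 − a) = 1/265;  first 7 digits = (1, 0, 0, 1, 1, 1, 0)

v_2(a) = 3 ≥ 1, so the series converges in ℤ_2 to 1/(1 − a) = 1/(1 − (-264)) = 1/265. Expand this rational in ℤ_2: compute digits iteratively via d_i = x_i mod 2, x_{i+1} = (x_i − d_i)/2. The first 7 digits are (1, 0, 0, 1, 1, 1, 0).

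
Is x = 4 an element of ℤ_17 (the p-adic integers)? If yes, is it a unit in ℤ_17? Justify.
x ∈ ℤ_17^× (unit); v_17(x) = 0

ℤ_17 = {x ∈ ℚ_17 : v_17(x) ≥ 0} and ℤ_17^× = {x ∈ ℤ_17 : v_17(x) = 0}. Here v_17(4) = v_17(num) − v_17(den) = 0; compare against these criteria.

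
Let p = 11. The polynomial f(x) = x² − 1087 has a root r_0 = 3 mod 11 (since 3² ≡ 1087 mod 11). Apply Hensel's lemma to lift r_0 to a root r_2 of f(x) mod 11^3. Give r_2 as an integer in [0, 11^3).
r_2 = 102 (mod 1331)

Hensel's recurrence: r_{i+1} = r_i − f(r_i)·(f′(r_i))^{-1} mod 11^{i+2}, with f′(x) = 2x. Iterate:
  r_0 = 3 (mod 11)
  r_1 = 102 (mod 121)
  r_2 = 102 (mod 1331)
Final: r_2 = 102, and one checks f(r_2) ≡ 0 mod 11^3.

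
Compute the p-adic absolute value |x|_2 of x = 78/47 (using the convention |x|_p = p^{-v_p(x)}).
|78/47|_2 = 1/2

Step 1 — compute v_2(x) by factoring powers of 2 out of the numerator and denominator: v_2(78/47) = 1. Step 2 — apply |x|_p = p^{-v_p(x)} = 2^{-1} = 1/2.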